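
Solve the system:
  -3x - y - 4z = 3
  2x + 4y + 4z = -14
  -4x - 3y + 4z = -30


Using Cramer's rule. Expand each determinant along the first row.
D  = (-3)*[4*4 - 4*(-3)] - (-1)*[2*4 - 4*(-4)] + (-4)*[2*(-3) - 4*(-4)]
  = (-3)*(28) - (-1)*(24) + (-4)*(10) = -100
Dx = 3*[4*4 - 4*(-3)] - (-1)*[(-14)*4 - 4*(-30)] + (-4)*[(-14)*(-3) - 4*(-30)]
  = 3*(28) - (-1)*(64) + (-4)*(162) = -500
Dy = (-3)*[(-14)*4 - 4*(-30)] - 3*[2*4 - 4*(-4)] + (-4)*[2*(-30) - (-14)*(-4)]
  = (-3)*(64) - 3*(24) + (-4)*(-116) = 200
Dz = (-3)*[4*(-30) - (-14)*(-3)] - (-1)*[2*(-30) - (-14)*(-4)] + 3*[2*(-3) - 4*(-4)]
  = (-3)*(-162) - (-1)*(-116) + 3*(10) = 400
x = Dx/D = -500/-100 = 5, y = Dy/D = 200/-100 = -2, z = Dz/D = 400/-100 = -4
Check eq1: (-3)(5) + (-1)(-2) + (-4)(-4) = 3 = 3 ✓
Check eq2: (2)(5) + (4)(-2) + (4)(-4) = -14 = -14 ✓
Check eq3: (-4)(5) + (-3)(-2) + (4)(-4) = -30 = -30 ✓

x = 5, y = -2, z = -4


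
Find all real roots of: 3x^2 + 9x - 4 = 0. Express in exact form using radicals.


Using the quadratic formula: x = (-b ± sqrt(b^2 - 4ac)) / (2a)
Here a = 3, b = 9, c = -4
Discriminant = b^2 - 4ac = 9^2 - 4(3)(-4) = 81 + 48 = 129
Since discriminant = 129 > 0, there are two real roots.
x = (-9 ± sqrt(129)) / 6
Numerically: x ≈ 0.3930 or x ≈ -3.3930

x = (-9 + sqrt(129)) / 6 or x = (-9 - sqrt(129)) / 6


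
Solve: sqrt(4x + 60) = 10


Square both sides: 4x + 60 = 10^2 = 100
4x = 100 - 60 = 40
x = 10
Check: sqrt(4*10 + 60) = sqrt(100) = 10 ✓

x = 10


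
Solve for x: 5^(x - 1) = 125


Express both sides with the same base.
125 = 5^3
Since the bases match, equate exponents: x - 1 = 3
So x = 3 - (-1) = 4

x = 4


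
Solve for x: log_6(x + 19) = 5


Convert to exponential form: x + 19 = 6^5 = 7776
x = 7776 - 19 = 7757
Check: log_6(7757 + 19) = log_6(7776) = log_6(7776) = 5 ✓

x = 7757


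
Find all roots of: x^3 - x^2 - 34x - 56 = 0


Let p(x) = x^3 - x^2 - 34x - 56. By the rational root theorem (leading coefficient 1), any rational root is an integer divisor of 56: try ±1, ±2, ... in turn.
Test x = 1: value = -90 ≠ 0.
Test x = -1: value = -24 ≠ 0.
Test x = 2: value = -120 ≠ 0.
Test x = -2: value = 0 ✓, so (x + 2) is a factor.
Synthetic division by (x + 2): bring down 1; 1(-2) - 1 = -3; (-3)(-2) - 34 = -28; (-28)(-2) - 56 = 0 → quotient x^2 - 3x - 28, remainder 0.
Solve the quadratic x^2 - 3x - 28 = 0: discriminant = (-3)^2 - 4(1)(-28) = 9 + 112 = 121.
sqrt(121) = 11, so x = (3 ± 11)/2: x = 7 or x = -4.
Collecting all roots found:

x = -4, x = -2, x = 7


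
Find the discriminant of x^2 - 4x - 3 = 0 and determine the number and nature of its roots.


For ax^2 + bx + c = 0, discriminant D = b^2 - 4ac
Here a = 1, b = -4, c = -3
D = (-4)^2 - 4(1)(-3) = 16 + 12 = 28

D = 28 > 0 but not a perfect square
The equation has 2 distinct real irrational roots.

Discriminant = 28, 2 distinct real irrational roots


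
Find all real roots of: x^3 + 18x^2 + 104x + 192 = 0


Let p(x) = x^3 + 18x^2 + 104x + 192. By the rational root theorem (leading coefficient 1), any rational root is an integer divisor of 192: try ±1, ±2, ... in turn.
Test x = 1: value = 315 ≠ 0.
Test x = -1: value = 105 ≠ 0.
Test x = 2: value = 480 ≠ 0.
Test x = -2: value = 48 ≠ 0.
Test x = 3: value = 693 ≠ 0.
Test x = -3: value = 15 ≠ 0.
Test x = 4: value = 960 ≠ 0.
Test x = -4: value = 0 ✓, so (x + 4) is a factor.
Synthetic division by (x + 4): bring down 1; 1(-4) + 18 = 14; 14(-4) + 104 = 48; 48(-4) + 192 = 0 → quotient x^2 + 14x + 48, remainder 0.
Solve the quadratic x^2 + 14x + 48 = 0: discriminant = 14^2 - 4(1)(48) = 196 - 192 = 4.
sqrt(4) = 2, so x = (-14 ± 2)/2: x = -6 or x = -8.

x = -8, x = -6, x = -4


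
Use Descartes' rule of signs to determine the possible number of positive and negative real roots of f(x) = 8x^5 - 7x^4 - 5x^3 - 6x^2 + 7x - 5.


Descartes' rule of signs:

For positive roots, count sign changes in f(x) = 8x^5 - 7x^4 - 5x^3 - 6x^2 + 7x - 5:
Signs of coefficients: +, -, -, -, +, -
Number of sign changes: 3
Possible positive real roots: 3, 1

For negative roots, examine f(-x) = -8x^5 - 7x^4 + 5x^3 - 6x^2 - 7x - 5:
Signs of coefficients: -, -, +, -, -, -
Number of sign changes: 2
Possible negative real roots: 2, 0

Positive roots: 3 or 1; Negative roots: 2 or 0


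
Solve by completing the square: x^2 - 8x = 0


Start: x^2 - 8x + 0 = 0
Move constant: x^2 - 8x = 0
Half of -8 is -4, squared is 16
Add 16 to both sides: x^2 - 8x + 16 = 16
(x - 4)^2 = 16
x - 4 = ±4
x = 4 + 4 = 8 or x = 4 - 4 = 0

x = 0, x = 8


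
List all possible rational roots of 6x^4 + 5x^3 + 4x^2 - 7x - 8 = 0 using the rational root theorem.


Rational root theorem: possible roots are ±p/q where:
  p divides the constant term (-8): p ∈ {1, 2, 4, 8}
  q divides the leading coefficient (6): q ∈ {1, 2, 3, 6}

All possible rational roots: -8, -4, -8/3, -2, -4/3, -1, -2/3, -1/2, -1/3, -1/6, 1/6, 1/3, 1/2, 2/3, 1, 4/3, 2, 8/3, 4, 8

-8, -4, -8/3, -2, -4/3, -1, -2/3, -1/2, -1/3, -1/6, 1/6, 1/3, 1/2, 2/3, 1, 4/3, 2, 8/3, 4, 8


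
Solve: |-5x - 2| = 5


An absolute value equation |expr| = 5 gives two cases:
Case 1: -5x - 2 = 5
  -5x = 7, so x = -7/5
Case 2: -5x - 2 = -5
  -5x = -3, so x = 3/5

x = -7/5, x = 3/5


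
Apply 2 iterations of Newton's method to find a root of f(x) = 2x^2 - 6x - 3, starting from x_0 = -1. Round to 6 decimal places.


Newton's method: x_(n+1) = x_n - f(x_n)/f'(x_n)
f(x) = 2x^2 - 6x - 3
f'(x) = 4x - 6

Iteration 1:
  f(-1.000000) = 5.000000
  f'(-1.000000) = -10.000000
  x_1 = -1.000000 - (5.000000)/(-10.000000) = -0.500000

Iteration 2:
  f(-0.500000) = 0.500000
  f'(-0.500000) = -8.000000
  x_2 = -0.500000 - (0.500000)/(-8.000000) = -0.437500

x_2 = -0.437500


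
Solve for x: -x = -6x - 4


Starting with: -x = -6x - 4
Move all x terms to left: (-1 + 6)x = -4 - 0
Simplify: 5x = -4
Divide both sides by 5: x = -4/5

x = -4/5


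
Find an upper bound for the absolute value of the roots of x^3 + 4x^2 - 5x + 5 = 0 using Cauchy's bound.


Cauchy's bound: all roots r satisfy |r| <= 1 + max(|a_i/a_n|) for i = 0,...,n-1
where a_n is the leading coefficient.

Coefficients: [1, 4, -5, 5]
Leading coefficient a_n = 1
Ratios |a_i/a_n|: 4, 5, 5
Maximum ratio: 5
Cauchy's bound: |r| <= 1 + 5 = 6

Upper bound = 6


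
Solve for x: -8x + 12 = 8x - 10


Starting with: -8x + 12 = 8x - 10
Move all x terms to left: (-8 - 8)x = -10 - 12
Simplify: -16x = -22
Divide both sides by -16: x = 11/8

x = 11/8


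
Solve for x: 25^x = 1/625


Express both sides with the same base.
1/625 = 25^(-2)
Since the bases match: x = -2

x = -2


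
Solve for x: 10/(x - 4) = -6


Multiply both sides by (x - 4): 10 = -6(x - 4)
Distribute: 10 = -6x + 24
-6x = 10 - 24 = -14
x = 7/3

x = 7/3


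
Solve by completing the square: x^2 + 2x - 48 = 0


Start: x^2 + 2x - 48 = 0
Move constant: x^2 + 2x = 48
Half of 2 is 1, squared is 1
Add 1 to both sides: x^2 + 2x + 1 = 49
(x + 1)^2 = 49
x + 1 = ±7
x = -1 + 7 = 6 or x = -1 - 7 = -8

x = -8, x = 6


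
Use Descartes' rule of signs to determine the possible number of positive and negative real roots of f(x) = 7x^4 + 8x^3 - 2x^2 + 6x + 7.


Descartes' rule of signs:

For positive roots, count sign changes in f(x) = 7x^4 + 8x^3 - 2x^2 + 6x + 7:
Signs of coefficients: +, +, -, +, +
Number of sign changes: 2
Possible positive real roots: 2, 0

For negative roots, examine f(-x) = 7x^4 - 8x^3 - 2x^2 - 6x + 7:
Signs of coefficients: +, -, -, -, +
Number of sign changes: 2
Possible negative real roots: 2, 0

Positive roots: 2 or 0; Negative roots: 2 or 0


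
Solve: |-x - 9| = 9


An absolute value equation |expr| = 9 gives two cases:
Case 1: -x - 9 = 9
  -x = 18, so x = -18
Case 2: -x - 9 = -9
  -x = 0, so x = 0

x = -18, x = 0


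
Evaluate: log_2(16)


We need the exponent such that 2^? = 16
2^4 = 16
Therefore log_2(16) = 4

4


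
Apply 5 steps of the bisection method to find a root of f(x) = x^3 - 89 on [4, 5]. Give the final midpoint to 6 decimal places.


f(x) = x^3 - 89
f(4) = -25 < 0
f(5) = 36 > 0

Step 1: midpoint = (4.000000 + 5.000000)/2 = 4.500000
  f(4.500000) = 2.125000
  f(mid) > 0, so root is in [4.000000, 4.500000]

Step 2: midpoint = (4.000000 + 4.500000)/2 = 4.250000
  f(4.250000) = -12.234375
  f(mid) < 0, so root is in [4.250000, 4.500000]

Step 3: midpoint = (4.250000 + 4.500000)/2 = 4.375000
  f(4.375000) = -5.259766
  f(mid) < 0, so root is in [4.375000, 4.500000]

Step 4: midpoint = (4.375000 + 4.500000)/2 = 4.437500
  f(4.437500) = -1.619385
  f(mid) < 0, so root is in [4.437500, 4.500000]

Step 5: midpoint = (4.437500 + 4.500000)/2 = 4.468750
  f(4.468750) = 0.239716
  f(mid) > 0, so root is in [4.437500, 4.468750]

midpoint = 4.468750


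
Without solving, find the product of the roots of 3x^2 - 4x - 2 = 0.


By Vieta's formulas for ax^2 + bx + c = 0:
  Sum of roots = -b/a
  Product of roots = c/a

Here a = 3, b = -4, c = -2
Sum = -(-4)/3 = 4/3
Product = -2/3 = -2/3

Product = -2/3


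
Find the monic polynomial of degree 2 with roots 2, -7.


A monic polynomial with roots 2, -7 is:
p(x) = (x - 2)(x + 7)
After multiplying by (x - 2): x - 2
After multiplying by (x + 7): x^2 + 5x - 14

x^2 + 5x - 14


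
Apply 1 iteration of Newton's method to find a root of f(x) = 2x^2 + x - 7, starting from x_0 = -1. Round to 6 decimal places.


Newton's method: x_(n+1) = x_n - f(x_n)/f'(x_n)
f(x) = 2x^2 + x - 7
f'(x) = 4x + 1

Iteration 1:
  f(-1.000000) = -6.000000
  f'(-1.000000) = -3.000000
  x_1 = -1.000000 - (-6.000000)/(-3.000000) = -3.000000

x_1 = -3.000000


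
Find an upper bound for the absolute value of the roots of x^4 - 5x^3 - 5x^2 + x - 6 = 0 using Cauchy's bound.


Cauchy's bound: all roots r satisfy |r| <= 1 + max(|a_i/a_n|) for i = 0,...,n-1
where a_n is the leading coefficient.

Coefficients: [1, -5, -5, 1, -6]
Leading coefficient a_n = 1
Ratios |a_i/a_n|: 5, 5, 1, 6
Maximum ratio: 6
Cauchy's bound: |r| <= 1 + 6 = 7

Upper bound = 7


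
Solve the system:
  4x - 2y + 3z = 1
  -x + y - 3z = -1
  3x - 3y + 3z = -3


Using Cramer's rule. Expand each determinant along the first row.
D  = 4*[1*3 - (-3)*(-3)] - (-2)*[(-1)*3 - (-3)*3] + 3*[(-1)*(-3) - 1*3]
  = 4*(-6) - (-2)*(6) + 3*(0) = -12
Dx = 1*[1*3 - (-3)*(-3)] - (-2)*[(-1)*3 - (-3)*(-3)] + 3*[(-1)*(-3) - 1*(-3)]
  = 1*(-6) - (-2)*(-12) + 3*(6) = -12
Dy = 4*[(-1)*3 - (-3)*(-3)] - 1*[(-1)*3 - (-3)*3] + 3*[(-1)*(-3) - (-1)*3]
  = 4*(-12) - 1*(6) + 3*(6) = -36
Dz = 4*[1*(-3) - (-1)*(-3)] - (-2)*[(-1)*(-3) - (-1)*3] + 1*[(-1)*(-3) - 1*3]
  = 4*(-6) - (-2)*(6) + 1*(0) = -12
x = Dx/D = -12/-12 = 1, y = Dy/D = -36/-12 = 3, z = Dz/D = -12/-12 = 1
Check eq1: (4)(1) + (-2)(3) + (3)(1) = 1 = 1 ✓
Check eq2: (-1)(1) + (1)(3) + (-3)(1) = -1 = -1 ✓
Check eq3: (3)(1) + (-3)(3) + (3)(1) = -3 = -3 ✓

x = 1, y = 3, z = 1


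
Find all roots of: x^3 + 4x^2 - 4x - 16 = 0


Let p(x) = x^3 + 4x^2 - 4x - 16. By the rational root theorem (leading coefficient 1), any rational root is an integer divisor of 16: try ±1, ±2, ... in turn.
Test x = 1: value = -15 ≠ 0.
Test x = -1: value = -9 ≠ 0.
Test x = 2: value = 0 ✓, so (x - 2) is a factor.
Synthetic division by (x - 2): bring down 1; 1(2) + 4 = 6; 6(2) - 4 = 8; 8(2) - 16 = 0 → quotient x^2 + 6x + 8, remainder 0.
Solve the quadratic x^2 + 6x + 8 = 0: discriminant = 6^2 - 4(1)(8) = 36 - 32 = 4.
sqrt(4) = 2, so x = (-6 ± 2)/2: x = -2 or x = -4.
Collecting all roots found:

x = -4, x = -2, x = 2


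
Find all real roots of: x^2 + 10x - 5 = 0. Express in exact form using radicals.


Using the quadratic formula: x = (-b ± sqrt(b^2 - 4ac)) / (2a)
Here a = 1, b = 10, c = -5
Discriminant = b^2 - 4ac = 10^2 - 4(1)(-5) = 100 + 20 = 120
Since discriminant = 120 > 0, there are two real roots.
x = (-10 ± 2*sqrt(30)) / 2
Simplifying: x = -5 ± sqrt(30)
Numerically: x ≈ 0.4772 or x ≈ -10.4772

x = -5 + sqrt(30) or x = -5 - sqrt(30)


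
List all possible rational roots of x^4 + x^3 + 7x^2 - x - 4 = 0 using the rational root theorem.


Rational root theorem: possible roots are ±p/q where:
  p divides the constant term (-4): p ∈ {1, 2, 4}
  q divides the leading coefficient (1): q ∈ {1}

All possible rational roots: -4, -2, -1, 1, 2, 4

-4, -2, -1, 1, 2, 4


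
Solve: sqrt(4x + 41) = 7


Square both sides: 4x + 41 = 7^2 = 49
4x = 49 - 41 = 8
x = 2
Check: sqrt(4*2 + 41) = sqrt(49) = 7 ✓

x = 2


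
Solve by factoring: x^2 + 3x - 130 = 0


We need two numbers that multiply to -130 and add to 3.
Those numbers are 13 and -10 (since 13 * (-10) = -130 and 13 + (-10) = 3).
So x^2 + 3x - 130 = (x + 13)(x - 10) = 0
Setting each factor to zero: x = -13 or x = 10

x = -13, x = 10


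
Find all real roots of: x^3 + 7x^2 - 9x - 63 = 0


Let p(x) = x^3 + 7x^2 - 9x - 63. By the rational root theorem (leading coefficient 1), any rational root is an integer divisor of 63: try ±1, ±2, ... in turn.
Test x = 1: value = -64 ≠ 0.
Test x = -1: value = -48 ≠ 0.
Test x = 3: value = 0 ✓, so (x - 3) is a factor.
Synthetic division by (x - 3): bring down 1; 1(3) + 7 = 10; 10(3) - 9 = 21; 21(3) - 63 = 0 → quotient x^2 + 10x + 21, remainder 0.
Solve the quadratic x^2 + 10x + 21 = 0: discriminant = 10^2 - 4(1)(21) = 100 - 84 = 16.
sqrt(16) = 4, so x = (-10 ± 4)/2: x = -3 or x = -7.

x = -7, x = -3, x = 3


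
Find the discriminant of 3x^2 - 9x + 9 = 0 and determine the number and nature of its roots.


For ax^2 + bx + c = 0, discriminant D = b^2 - 4ac
Here a = 3, b = -9, c = 9
D = (-9)^2 - 4(3)(9) = 81 - 108 = -27

D = -27 < 0
The equation has no real roots (2 complex conjugate roots).

Discriminant = -27, no real roots (2 complex conjugate roots)


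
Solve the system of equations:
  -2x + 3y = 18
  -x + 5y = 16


Using Cramer's rule:
Determinant D = (-2)(5) - (-1)(3) = -10 + 3 = -7
Dx = (18)(5) - (16)(3) = 90 - 48 = 42
Dy = (-2)(16) - (-1)(18) = -32 + 18 = -14
x = Dx/D = 42/-7 = -6
y = Dy/D = -14/-7 = 2

x = -6, y = 2


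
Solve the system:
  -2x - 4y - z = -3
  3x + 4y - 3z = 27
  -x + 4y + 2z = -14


Using Cramer's rule. Expand each determinant along the first row.
D  = (-2)*[4*2 - (-3)*4] - (-4)*[3*2 - (-3)*(-1)] + (-1)*[3*4 - 4*(-1)]
  = (-2)*(20) - (-4)*(3) + (-1)*(16) = -44
Dx = (-3)*[4*2 - (-3)*4] - (-4)*[27*2 - (-3)*(-14)] + (-1)*[27*4 - 4*(-14)]
  = (-3)*(20) - (-4)*(12) + (-1)*(164) = -176
Dy = (-2)*[27*2 - (-3)*(-14)] - (-3)*[3*2 - (-3)*(-1)] + (-1)*[3*(-14) - 27*(-1)]
  = (-2)*(12) - (-3)*(3) + (-1)*(-15) = 0
Dz = (-2)*[4*(-14) - 27*4] - (-4)*[3*(-14) - 27*(-1)] + (-3)*[3*4 - 4*(-1)]
  = (-2)*(-164) - (-4)*(-15) + (-3)*(16) = 220
x = Dx/D = -176/-44 = 4, y = Dy/D = 0/-44 = 0, z = Dz/D = 220/-44 = -5
Check eq1: (-2)(4) + (-4)(0) + (-1)(-5) = -3 = -3 ✓
Check eq2: (3)(4) + (4)(0) + (-3)(-5) = 27 = 27 ✓
Check eq3: (-1)(4) + (4)(0) + (2)(-5) = -14 = -14 ✓

x = 4, y = 0, z = -5


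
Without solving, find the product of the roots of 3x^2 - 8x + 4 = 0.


By Vieta's formulas for ax^2 + bx + c = 0:
  Sum of roots = -b/a
  Product of roots = c/a

Here a = 3, b = -8, c = 4
Sum = -(-8)/3 = 8/3
Product = 4/3 = 4/3

Product = 4/3


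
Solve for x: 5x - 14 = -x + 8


Starting with: 5x - 14 = -x + 8
Move all x terms to left: (5 + 1)x = 8 + 14
Simplify: 6x = 22
Divide both sides by 6: x = 11/3

x = 11/3


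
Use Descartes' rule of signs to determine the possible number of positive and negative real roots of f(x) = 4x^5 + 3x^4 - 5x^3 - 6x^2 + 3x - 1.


Descartes' rule of signs:

For positive roots, count sign changes in f(x) = 4x^5 + 3x^4 - 5x^3 - 6x^2 + 3x - 1:
Signs of coefficients: +, +, -, -, +, -
Number of sign changes: 3
Possible positive real roots: 3, 1

For negative roots, examine f(-x) = -4x^5 + 3x^4 + 5x^3 - 6x^2 - 3x - 1:
Signs of coefficients: -, +, +, -, -, -
Number of sign changes: 2
Possible negative real roots: 2, 0

Positive roots: 3 or 1; Negative roots: 2 or 0


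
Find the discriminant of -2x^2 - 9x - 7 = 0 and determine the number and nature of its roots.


For ax^2 + bx + c = 0, discriminant D = b^2 - 4ac
Here a = -2, b = -9, c = -7
D = (-9)^2 - 4(-2)(-7) = 81 - 56 = 25

D = 25 > 0 and is a perfect square (sqrt = 5)
The equation has 2 distinct real rational roots.

Discriminant = 25, 2 distinct real rational roots


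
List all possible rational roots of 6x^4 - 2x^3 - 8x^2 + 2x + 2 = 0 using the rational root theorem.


Rational root theorem: possible roots are ±p/q where:
  p divides the constant term (2): p ∈ {1, 2}
  q divides the leading coefficient (6): q ∈ {1, 2, 3, 6}

All possible rational roots: -2, -1, -2/3, -1/2, -1/3, -1/6, 1/6, 1/3, 1/2, 2/3, 1, 2

-2, -1, -2/3, -1/2, -1/3, -1/6, 1/6, 1/3, 1/2, 2/3, 1, 2


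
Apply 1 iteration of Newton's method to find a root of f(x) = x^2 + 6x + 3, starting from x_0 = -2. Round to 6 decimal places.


Newton's method: x_(n+1) = x_n - f(x_n)/f'(x_n)
f(x) = x^2 + 6x + 3
f'(x) = 2x + 6

Iteration 1:
  f(-2.000000) = -5.000000
  f'(-2.000000) = 2.000000
  x_1 = -2.000000 - (-5.000000)/(2.000000) = 0.500000

x_1 = 0.500000


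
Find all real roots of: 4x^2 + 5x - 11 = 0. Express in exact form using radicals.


Using the quadratic formula: x = (-b ± sqrt(b^2 - 4ac)) / (2a)
Here a = 4, b = 5, c = -11
Discriminant = b^2 - 4ac = 5^2 - 4(4)(-11) = 25 + 176 = 201
Since discriminant = 201 > 0, there are two real roots.
x = (-5 ± sqrt(201)) / 8
Numerically: x ≈ 1.1472 or x ≈ -2.3972

x = (-5 + sqrt(201)) / 8 or x = (-5 - sqrt(201)) / 8


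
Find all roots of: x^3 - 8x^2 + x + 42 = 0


Let p(x) = x^3 - 8x^2 + x + 42. By the rational root theorem (leading coefficient 1), any rational root is an integer divisor of 42: try ±1, ±2, ... in turn.
Test x = 1: value = 36 ≠ 0.
Test x = -1: value = 32 ≠ 0.
Test x = 2: value = 20 ≠ 0.
Test x = -2: value = 0 ✓, so (x + 2) is a factor.
Synthetic division by (x + 2): bring down 1; 1(-2) - 8 = -10; (-10)(-2) + 1 = 21; 21(-2) + 42 = 0 → quotient x^2 - 10x + 21, remainder 0.
Solve the quadratic x^2 - 10x + 21 = 0: discriminant = (-10)^2 - 4(1)(21) = 100 - 84 = 16.
sqrt(16) = 4, so x = (10 ± 4)/2: x = 7 or x = 3.
Collecting all roots found:

x = -2, x = 3, x = 7


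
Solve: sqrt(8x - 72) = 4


Square both sides: 8x - 72 = 4^2 = 16
8x = 16 + 72 = 88
x = 11
Check: sqrt(8*11 - 72) = sqrt(16) = 4 ✓

x = 11


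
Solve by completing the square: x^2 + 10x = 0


Start: x^2 + 10x + 0 = 0
Move constant: x^2 + 10x = 0
Half of 10 is 5, squared is 25
Add 25 to both sides: x^2 + 10x + 25 = 25
(x + 5)^2 = 25
x + 5 = ±5
x = -5 + 5 = 0 or x = -5 - 5 = -10

x = -10, x = 0


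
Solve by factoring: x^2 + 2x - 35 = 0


We need two numbers that multiply to -35 and add to 2.
Those numbers are -5 and 7 (since (-5) * 7 = -35 and (-5) + 7 = 2).
So x^2 + 2x - 35 = (x - 5)(x + 7) = 0
Setting each factor to zero: x = 5 or x = -7

x = -7, x = 5


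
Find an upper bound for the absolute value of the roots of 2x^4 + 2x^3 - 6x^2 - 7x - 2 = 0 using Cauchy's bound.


Cauchy's bound: all roots r satisfy |r| <= 1 + max(|a_i/a_n|) for i = 0,...,n-1
where a_n is the leading coefficient.

Coefficients: [2, 2, -6, -7, -2]
Leading coefficient a_n = 2
Ratios |a_i/a_n|: 1, 3, 7/2, 1
Maximum ratio: 7/2
Cauchy's bound: |r| <= 1 + 7/2 = 9/2

Upper bound = 9/2


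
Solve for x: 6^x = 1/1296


Express both sides with the same base.
1/1296 = 6^(-4)
Since the bases match: x = -4

x = -4


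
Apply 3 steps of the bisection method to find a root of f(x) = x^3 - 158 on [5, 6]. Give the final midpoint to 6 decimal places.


f(x) = x^3 - 158
f(5) = -33 < 0
f(6) = 58 > 0

Step 1: midpoint = (5.000000 + 6.000000)/2 = 5.500000
  f(5.500000) = 8.375000
  f(mid) > 0, so root is in [5.000000, 5.500000]

Step 2: midpoint = (5.000000 + 5.500000)/2 = 5.250000
  f(5.250000) = -13.296875
  f(mid) < 0, so root is in [5.250000, 5.500000]

Step 3: midpoint = (5.250000 + 5.500000)/2 = 5.375000
  f(5.375000) = -2.712891
  f(mid) < 0, so root is in [5.375000, 5.500000]

midpoint = 5.375000


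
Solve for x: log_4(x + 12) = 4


Convert to exponential form: x + 12 = 4^4 = 256
x = 256 - 12 = 244
Check: log_4(244 + 12) = log_4(256) = log_4(256) = 4 ✓

x = 244


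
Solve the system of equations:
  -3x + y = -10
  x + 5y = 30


Using Cramer's rule:
Determinant D = (-3)(5) - (1)(1) = -15 - 1 = -16
Dx = (-10)(5) - (30)(1) = -50 - 30 = -80
Dy = (-3)(30) - (1)(-10) = -90 + 10 = -80
x = Dx/D = -80/-16 = 5
y = Dy/D = -80/-16 = 5

x = 5, y = 5


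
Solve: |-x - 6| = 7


An absolute value equation |expr| = 7 gives two cases:
Case 1: -x - 6 = 7
  -x = 13, so x = -13
Case 2: -x - 6 = -7
  -x = -1, so x = 1

x = -13, x = 1


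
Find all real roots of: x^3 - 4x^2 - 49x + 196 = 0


Let p(x) = x^3 - 4x^2 - 49x + 196. By the rational root theorem (leading coefficient 1), any rational root is an integer divisor of 196: try ±1, ±2, ... in turn.
Test x = 1: value = 144 ≠ 0.
Test x = -1: value = 240 ≠ 0.
Test x = 2: value = 90 ≠ 0.
Test x = -2: value = 270 ≠ 0.
Test x = 4: value = 0 ✓, so (x - 4) is a factor.
Synthetic division by (x - 4): bring down 1; 1(4) - 4 = 0; 0(4) - 49 = -49; (-49)(4) + 196 = 0 → quotient x^2 - 49, remainder 0.
Solve the quadratic x^2 - 49 = 0: discriminant = 0^2 - 4(1)(-49) = 0 + 196 = 196.
sqrt(196) = 14, so x = (0 ± 14)/2: x = 7 or x = -7.

x = -7, x = 4, x = 7


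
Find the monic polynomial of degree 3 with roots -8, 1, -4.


A monic polynomial with roots -8, 1, -4 is:
p(x) = (x + 8)(x - 1)(x + 4)
After multiplying by (x + 8): x + 8
After multiplying by (x - 1): x^2 + 7x - 8
After multiplying by (x + 4): x^3 + 11x^2 + 20x - 32

x^3 + 11x^2 + 20x - 32


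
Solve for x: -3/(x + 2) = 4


Multiply both sides by (x + 2): -3 = 4(x + 2)
Distribute: -3 = 4x + 8
4x = -3 - 8 = -11
x = -11/4

x = -11/4


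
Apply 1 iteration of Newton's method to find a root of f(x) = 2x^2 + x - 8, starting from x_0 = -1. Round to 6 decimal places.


Newton's method: x_(n+1) = x_n - f(x_n)/f'(x_n)
f(x) = 2x^2 + x - 8
f'(x) = 4x + 1

Iteration 1:
  f(-1.000000) = -7.000000
  f'(-1.000000) = -3.000000
  x_1 = -1.000000 - (-7.000000)/(-3.000000) = -3.333333

x_1 = -3.333333


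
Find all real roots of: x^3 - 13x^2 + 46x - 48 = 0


Let p(x) = x^3 - 13x^2 + 46x - 48. By the rational root theorem (leading coefficient 1), any rational root is an integer divisor of 48: try ±1, ±2, ... in turn.
Test x = 1: value = -14 ≠ 0.
Test x = -1: value = -108 ≠ 0.
Test x = 2: value = 0 ✓, so (x - 2) is a factor.
Synthetic division by (x - 2): bring down 1; 1(2) - 13 = -11; (-11)(2) + 46 = 24; 24(2) - 48 = 0 → quotient x^2 - 11x + 24, remainder 0.
Solve the quadratic x^2 - 11x + 24 = 0: discriminant = (-11)^2 - 4(1)(24) = 121 - 96 = 25.
sqrt(25) = 5, so x = (11 ± 5)/2: x = 8 or x = 3.

x = 2, x = 3, x = 8


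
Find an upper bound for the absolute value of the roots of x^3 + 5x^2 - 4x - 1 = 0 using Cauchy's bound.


Cauchy's bound: all roots r satisfy |r| <= 1 + max(|a_i/a_n|) for i = 0,...,n-1
where a_n is the leading coefficient.

Coefficients: [1, 5, -4, -1]
Leading coefficient a_n = 1
Ratios |a_i/a_n|: 5, 4, 1
Maximum ratio: 5
Cauchy's bound: |r| <= 1 + 5 = 6

Upper bound = 6


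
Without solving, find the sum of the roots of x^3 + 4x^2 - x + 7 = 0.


By Vieta's formulas for x^3 + bx^2 + cx + d = 0:
  r1 + r2 + r3 = -b/a = -4
  r1*r2 + r1*r3 + r2*r3 = c/a = -1
  r1*r2*r3 = -d/a = -7


Sum = -4


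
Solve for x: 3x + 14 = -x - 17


Starting with: 3x + 14 = -x - 17
Move all x terms to left: (3 + 1)x = -17 - 14
Simplify: 4x = -31
Divide both sides by 4: x = -31/4

x = -31/4


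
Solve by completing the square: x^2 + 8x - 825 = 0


Start: x^2 + 8x - 825 = 0
Move constant: x^2 + 8x = 825
Half of 8 is 4, squared is 16
Add 16 to both sides: x^2 + 8x + 16 = 841
(x + 4)^2 = 841
x + 4 = ±29
x = -4 + 29 = 25 or x = -4 - 29 = -33

x = -33, x = 25


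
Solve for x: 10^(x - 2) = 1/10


Express both sides with the same base.
1/10 = 10^(-1)
Since the bases match, equate exponents: x - 2 = -1
So x = -1 - (-2) = 1

x = 1


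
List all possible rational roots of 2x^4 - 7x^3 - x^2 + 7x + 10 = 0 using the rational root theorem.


Rational root theorem: possible roots are ±p/q where:
  p divides the constant term (10): p ∈ {1, 2, 5, 10}
  q divides the leading coefficient (2): q ∈ {1, 2}

All possible rational roots: -10, -5, -5/2, -2, -1, -1/2, 1/2, 1, 2, 5/2, 5, 10

-10, -5, -5/2, -2, -1, -1/2, 1/2, 1, 2, 5/2, 5, 10


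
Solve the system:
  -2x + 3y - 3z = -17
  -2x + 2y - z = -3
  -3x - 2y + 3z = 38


Using Cramer's rule. Expand each determinant along the first row.
D  = (-2)*[2*3 - (-1)*(-2)] - 3*[(-2)*3 - (-1)*(-3)] + (-3)*[(-2)*(-2) - 2*(-3)]
  = (-2)*(4) - 3*(-9) + (-3)*(10) = -11
Dx = (-17)*[2*3 - (-1)*(-2)] - 3*[(-3)*3 - (-1)*38] + (-3)*[(-3)*(-2) - 2*38]
  = (-17)*(4) - 3*(29) + (-3)*(-70) = 55
Dy = (-2)*[(-3)*3 - (-1)*38] - (-17)*[(-2)*3 - (-1)*(-3)] + (-3)*[(-2)*38 - (-3)*(-3)]
  = (-2)*(29) - (-17)*(-9) + (-3)*(-85) = 44
Dz = (-2)*[2*38 - (-3)*(-2)] - 3*[(-2)*38 - (-3)*(-3)] + (-17)*[(-2)*(-2) - 2*(-3)]
  = (-2)*(70) - 3*(-85) + (-17)*(10) = -55
x = Dx/D = 55/-11 = -5, y = Dy/D = 44/-11 = -4, z = Dz/D = -55/-11 = 5
Check eq1: (-2)(-5) + (3)(-4) + (-3)(5) = -17 = -17 ✓
Check eq2: (-2)(-5) + (2)(-4) + (-1)(5) = -3 = -3 ✓
Check eq3: (-3)(-5) + (-2)(-4) + (3)(5) = 38 = 38 ✓

x = -5, y = -4, z = 5


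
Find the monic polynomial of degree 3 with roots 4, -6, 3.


A monic polynomial with roots 4, -6, 3 is:
p(x) = (x - 4)(x + 6)(x - 3)
After multiplying by (x - 4): x - 4
After multiplying by (x + 6): x^2 + 2x - 24
After multiplying by (x - 3): x^3 - x^2 - 30x + 72

x^3 - x^2 - 30x + 72


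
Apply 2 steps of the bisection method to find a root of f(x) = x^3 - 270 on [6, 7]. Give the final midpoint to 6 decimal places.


f(x) = x^3 - 270
f(6) = -54 < 0
f(7) = 73 > 0

Step 1: midpoint = (6.000000 + 7.000000)/2 = 6.500000
  f(6.500000) = 4.625000
  f(mid) > 0, so root is in [6.000000, 6.500000]

Step 2: midpoint = (6.000000 + 6.500000)/2 = 6.250000
  f(6.250000) = -25.859375
  f(mid) < 0, so root is in [6.250000, 6.500000]

midpoint = 6.250000


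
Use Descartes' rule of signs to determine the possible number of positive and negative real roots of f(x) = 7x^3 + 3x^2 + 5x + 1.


Descartes' rule of signs:

For positive roots, count sign changes in f(x) = 7x^3 + 3x^2 + 5x + 1:
Signs of coefficients: +, +, +, +
Number of sign changes: 0
Possible positive real roots: 0

For negative roots, examine f(-x) = -7x^3 + 3x^2 - 5x + 1:
Signs of coefficients: -, +, -, +
Number of sign changes: 3
Possible negative real roots: 3, 1

Positive roots: 0; Negative roots: 3 or 1


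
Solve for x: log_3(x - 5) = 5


Convert to exponential form: x - 5 = 3^5 = 243
x = 243 + 5 = 248
Check: log_3(248 - 5) = log_3(243) = log_3(243) = 5 ✓

x = 248


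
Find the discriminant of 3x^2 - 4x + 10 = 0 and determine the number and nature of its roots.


For ax^2 + bx + c = 0, discriminant D = b^2 - 4ac
Here a = 3, b = -4, c = 10
D = (-4)^2 - 4(3)(10) = 16 - 120 = -104

D = -104 < 0
The equation has no real roots (2 complex conjugate roots).

Discriminant = -104, no real roots (2 complex conjugate roots)


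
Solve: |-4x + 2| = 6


An absolute value equation |expr| = 6 gives two cases:
Case 1: -4x + 2 = 6
  -4x = 4, so x = -1
Case 2: -4x + 2 = -6
  -4x = -8, so x = 2

x = -1, x = 2


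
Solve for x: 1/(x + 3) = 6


Multiply both sides by (x + 3): 1 = 6(x + 3)
Distribute: 1 = 6x + 18
6x = 1 - 18 = -17
x = -17/6

x = -17/6


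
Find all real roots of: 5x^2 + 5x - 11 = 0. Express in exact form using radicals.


Using the quadratic formula: x = (-b ± sqrt(b^2 - 4ac)) / (2a)
Here a = 5, b = 5, c = -11
Discriminant = b^2 - 4ac = 5^2 - 4(5)(-11) = 25 + 220 = 245
Since discriminant = 245 > 0, there are two real roots.
x = (-5 ± 7*sqrt(5)) / 10
Numerically: x ≈ 1.0652 or x ≈ -2.0652

x = (-5 + 7*sqrt(5)) / 10 or x = (-5 - 7*sqrt(5)) / 10


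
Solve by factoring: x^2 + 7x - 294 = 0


We need two numbers that multiply to -294 and add to 7.
Those numbers are 21 and -14 (since 21 * (-14) = -294 and 21 + (-14) = 7).
So x^2 + 7x - 294 = (x + 21)(x - 14) = 0
Setting each factor to zero: x = -21 or x = 14

x = -21, x = 14


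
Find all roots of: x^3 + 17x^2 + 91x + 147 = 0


Let p(x) = x^3 + 17x^2 + 91x + 147. By the rational root theorem (leading coefficient 1), any rational root is an integer divisor of 147: try ±1, ±2, ... in turn.
Test x = 1: value = 256 ≠ 0.
Test x = -1: value = 72 ≠ 0.
Test x = 3: value = 600 ≠ 0.
Test x = -3: value = 0 ✓, so (x + 3) is a factor.
Synthetic division by (x + 3): bring down 1; 1(-3) + 17 = 14; 14(-3) + 91 = 49; 49(-3) + 147 = 0 → quotient x^2 + 14x + 49, remainder 0.
Solve the quadratic x^2 + 14x + 49 = 0: discriminant = 14^2 - 4(1)(49) = 196 - 196 = 0.
Discriminant = 0, so a double root: x = -14/2 = -7.
Collecting all roots found:

x = -7 (multiplicity 2), x = -3


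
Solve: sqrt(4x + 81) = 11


Square both sides: 4x + 81 = 11^2 = 121
4x = 121 - 81 = 40
x = 10
Check: sqrt(4*10 + 81) = sqrt(121) = 11 ✓

x = 10


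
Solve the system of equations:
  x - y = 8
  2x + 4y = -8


Using Cramer's rule:
Determinant D = (1)(4) - (2)(-1) = 4 + 2 = 6
Dx = (8)(4) - (-8)(-1) = 32 - 8 = 24
Dy = (1)(-8) - (2)(8) = -8 - 16 = -24
x = Dx/D = 24/6 = 4
y = Dy/D = -24/6 = -4

x = 4, y = -4


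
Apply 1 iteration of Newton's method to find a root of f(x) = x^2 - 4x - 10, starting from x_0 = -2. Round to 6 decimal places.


Newton's method: x_(n+1) = x_n - f(x_n)/f'(x_n)
f(x) = x^2 - 4x - 10
f'(x) = 2x - 4

Iteration 1:
  f(-2.000000) = 2.000000
  f'(-2.000000) = -8.000000
  x_1 = -2.000000 - (2.000000)/(-8.000000) = -1.750000

x_1 = -1.750000


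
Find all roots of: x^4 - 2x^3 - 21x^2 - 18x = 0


The constant term is 0, so x = 0 is a root. Factor out x:
  x^3 - 2x^2 - 21x - 18 = 0
Let p(x) = x^3 - 2x^2 - 21x - 18. By the rational root theorem (leading coefficient 1), any rational root is an integer divisor of 18: try ±1, ±2, ... in turn.
Test x = 1: value = -40 ≠ 0.
Test x = -1: value = 0 ✓, so (x + 1) is a factor.
Synthetic division by (x + 1): bring down 1; 1(-1) - 2 = -3; (-3)(-1) - 21 = -18; (-18)(-1) - 18 = 0 → quotient x^2 - 3x - 18, remainder 0.
Solve the quadratic x^2 - 3x - 18 = 0: discriminant = (-3)^2 - 4(1)(-18) = 9 + 72 = 81.
sqrt(81) = 9, so x = (3 ± 9)/2: x = 6 or x = -3.
Collecting all roots found:

x = -3, x = -1, x = 0, x = 6


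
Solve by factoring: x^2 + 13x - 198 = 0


We need two numbers that multiply to -198 and add to 13.
Those numbers are -9 and 22 (since (-9) * 22 = -198 and (-9) + 22 = 13).
So x^2 + 13x - 198 = (x - 9)(x + 22) = 0
Setting each factor to zero: x = 9 or x = -22

x = -22, x = 9


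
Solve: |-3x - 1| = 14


An absolute value equation |expr| = 14 gives two cases:
Case 1: -3x - 1 = 14
  -3x = 15, so x = -5
Case 2: -3x - 1 = -14
  -3x = -13, so x = 13/3

x = -5, x = 13/3


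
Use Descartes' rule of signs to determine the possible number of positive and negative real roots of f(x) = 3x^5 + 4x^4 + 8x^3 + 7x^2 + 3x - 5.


Descartes' rule of signs:

For positive roots, count sign changes in f(x) = 3x^5 + 4x^4 + 8x^3 + 7x^2 + 3x - 5:
Signs of coefficients: +, +, +, +, +, -
Number of sign changes: 1
Possible positive real roots: 1

For negative roots, examine f(-x) = -3x^5 + 4x^4 - 8x^3 + 7x^2 - 3x - 5:
Signs of coefficients: -, +, -, +, -, -
Number of sign changes: 4
Possible negative real roots: 4, 2, 0

Positive roots: 1; Negative roots: 4 or 2 or 0


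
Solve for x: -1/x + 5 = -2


Subtract 5 from both sides: -1/x = -7
Multiply both sides by x: -1 = -7 * x
Divide by -7: x = 1/7

x = 1/7


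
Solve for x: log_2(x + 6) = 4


Convert to exponential form: x + 6 = 2^4 = 16
x = 16 - 6 = 10
Check: log_2(10 + 6) = log_2(16) = log_2(16) = 4 ✓

x = 10


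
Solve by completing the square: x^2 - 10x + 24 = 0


Start: x^2 - 10x + 24 = 0
Move constant: x^2 - 10x = -24
Half of -10 is -5, squared is 25
Add 25 to both sides: x^2 - 10x + 25 = 1
(x - 5)^2 = 1
x - 5 = ±1
x = 5 + 1 = 6 or x = 5 - 1 = 4

x = 4, x = 6


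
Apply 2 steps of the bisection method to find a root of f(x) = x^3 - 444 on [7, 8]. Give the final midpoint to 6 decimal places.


f(x) = x^3 - 444
f(7) = -101 < 0
f(8) = 68 > 0

Step 1: midpoint = (7.000000 + 8.000000)/2 = 7.500000
  f(7.500000) = -22.125000
  f(mid) < 0, so root is in [7.500000, 8.000000]

Step 2: midpoint = (7.500000 + 8.000000)/2 = 7.750000
  f(7.750000) = 21.484375
  f(mid) > 0, so root is in [7.500000, 7.750000]

midpoint = 7.750000


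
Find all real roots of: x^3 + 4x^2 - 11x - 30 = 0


Let p(x) = x^3 + 4x^2 - 11x - 30. By the rational root theorem (leading coefficient 1), any rational root is an integer divisor of 30: try ±1, ±2, ... in turn.
Test x = 1: value = -36 ≠ 0.
Test x = -1: value = -16 ≠ 0.
Test x = 2: value = -28 ≠ 0.
Test x = -2: value = 0 ✓, so (x + 2) is a factor.
Synthetic division by (x + 2): bring down 1; 1(-2) + 4 = 2; 2(-2) - 11 = -15; (-15)(-2) - 30 = 0 → quotient x^2 + 2x - 15, remainder 0.
Solve the quadratic x^2 + 2x - 15 = 0: discriminant = 2^2 - 4(1)(-15) = 4 + 60 = 64.
sqrt(64) = 8, so x = (-2 ± 8)/2: x = 3 or x = -5.

x = -5, x = -2, x = 3


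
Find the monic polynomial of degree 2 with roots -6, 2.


A monic polynomial with roots -6, 2 is:
p(x) = (x + 6)(x - 2)
After multiplying by (x + 6): x + 6
After multiplying by (x - 2): x^2 + 4x - 12

x^2 + 4x - 12


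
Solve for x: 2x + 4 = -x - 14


Starting with: 2x + 4 = -x - 14
Move all x terms to left: (2 + 1)x = -14 - 4
Simplify: 3x = -18
Divide both sides by 3: x = -6

x = -6


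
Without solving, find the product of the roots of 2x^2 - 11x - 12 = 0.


By Vieta's formulas for ax^2 + bx + c = 0:
  Sum of roots = -b/a
  Product of roots = c/a

Here a = 2, b = -11, c = -12
Sum = -(-11)/2 = 11/2
Product = -12/2 = -6

Product = -6


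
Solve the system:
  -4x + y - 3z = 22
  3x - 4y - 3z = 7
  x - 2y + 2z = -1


Using Cramer's rule. Expand each determinant along the first row.
D  = (-4)*[(-4)*2 - (-3)*(-2)] - 1*[3*2 - (-3)*1] + (-3)*[3*(-2) - (-4)*1]
  = (-4)*(-14) - 1*(9) + (-3)*(-2) = 53
Dx = 22*[(-4)*2 - (-3)*(-2)] - 1*[7*2 - (-3)*(-1)] + (-3)*[7*(-2) - (-4)*(-1)]
  = 22*(-14) - 1*(11) + (-3)*(-18) = -265
Dy = (-4)*[7*2 - (-3)*(-1)] - 22*[3*2 - (-3)*1] + (-3)*[3*(-1) - 7*1]
  = (-4)*(11) - 22*(9) + (-3)*(-10) = -212
Dz = (-4)*[(-4)*(-1) - 7*(-2)] - 1*[3*(-1) - 7*1] + 22*[3*(-2) - (-4)*1]
  = (-4)*(18) - 1*(-10) + 22*(-2) = -106
x = Dx/D = -265/53 = -5, y = Dy/D = -212/53 = -4, z = Dz/D = -106/53 = -2
Check eq1: (-4)(-5) + (1)(-4) + (-3)(-2) = 22 = 22 ✓
Check eq2: (3)(-5) + (-4)(-4) + (-3)(-2) = 7 = 7 ✓
Check eq3: (1)(-5) + (-2)(-4) + (2)(-2) = -1 = -1 ✓

x = -5, y = -4, z = -2


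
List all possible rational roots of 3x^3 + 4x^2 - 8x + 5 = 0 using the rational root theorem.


Rational root theorem: possible roots are ±p/q where:
  p divides the constant term (5): p ∈ {1, 5}
  q divides the leading coefficient (3): q ∈ {1, 3}

All possible rational roots: -5, -5/3, -1, -1/3, 1/3, 1, 5/3, 5

-5, -5/3, -1, -1/3, 1/3, 1, 5/3, 5


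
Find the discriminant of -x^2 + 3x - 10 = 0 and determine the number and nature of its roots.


For ax^2 + bx + c = 0, discriminant D = b^2 - 4ac
Here a = -1, b = 3, c = -10
D = (3)^2 - 4(-1)(-10) = 9 - 40 = -31

D = -31 < 0
The equation has no real roots (2 complex conjugate roots).

Discriminant = -31, no real roots (2 complex conjugate roots)


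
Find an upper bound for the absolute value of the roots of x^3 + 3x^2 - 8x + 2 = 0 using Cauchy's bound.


Cauchy's bound: all roots r satisfy |r| <= 1 + max(|a_i/a_n|) for i = 0,...,n-1
where a_n is the leading coefficient.

Coefficients: [1, 3, -8, 2]
Leading coefficient a_n = 1
Ratios |a_i/a_n|: 3, 8, 2
Maximum ratio: 8
Cauchy's bound: |r| <= 1 + 8 = 9

Upper bound = 9


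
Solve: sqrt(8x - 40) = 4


Square both sides: 8x - 40 = 4^2 = 16
8x = 16 + 40 = 56
x = 7
Check: sqrt(8*7 - 40) = sqrt(16) = 4 ✓

x = 7


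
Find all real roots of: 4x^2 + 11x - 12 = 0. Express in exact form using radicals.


Using the quadratic formula: x = (-b ± sqrt(b^2 - 4ac)) / (2a)
Here a = 4, b = 11, c = -12
Discriminant = b^2 - 4ac = 11^2 - 4(4)(-12) = 121 + 192 = 313
Since discriminant = 313 > 0, there are two real roots.
x = (-11 ± sqrt(313)) / 8
Numerically: x ≈ 0.8365 or x ≈ -3.5865

x = (-11 + sqrt(313)) / 8 or x = (-11 - sqrt(313)) / 8


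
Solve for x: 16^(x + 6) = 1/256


Express both sides with the same base.
1/256 = 16^(-2)
Since the bases match, equate exponents: x + 6 = -2
So x = -2 - (6) = -8

x = -8


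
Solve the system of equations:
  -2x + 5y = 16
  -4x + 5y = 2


Using Cramer's rule:
Determinant D = (-2)(5) - (-4)(5) = -10 + 20 = 10
Dx = (16)(5) - (2)(5) = 80 - 10 = 70
Dy = (-2)(2) - (-4)(16) = -4 + 64 = 60
x = Dx/D = 70/10 = 7
y = Dy/D = 60/10 = 6

x = 7, y = 6


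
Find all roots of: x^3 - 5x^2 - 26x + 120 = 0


Let p(x) = x^3 - 5x^2 - 26x + 120. By the rational root theorem (leading coefficient 1), any rational root is an integer divisor of 120: try ±1, ±2, ... in turn.
Test x = 1: value = 90 ≠ 0.
Test x = -1: value = 140 ≠ 0.
Test x = 2: value = 56 ≠ 0.
Test x = -2: value = 144 ≠ 0.
Test x = 3: value = 24 ≠ 0.
Test x = -3: value = 126 ≠ 0.
Test x = 4: value = 0 ✓, so (x - 4) is a factor.
Synthetic division by (x - 4): bring down 1; 1(4) - 5 = -1; (-1)(4) - 26 = -30; (-30)(4) + 120 = 0 → quotient x^2 - x - 30, remainder 0.
Solve the quadratic x^2 - x - 30 = 0: discriminant = (-1)^2 - 4(1)(-30) = 1 + 120 = 121.
sqrt(121) = 11, so x = (1 ± 11)/2: x = 6 or x = -5.
Collecting all roots found:

x = -5, x = 4, x = 6


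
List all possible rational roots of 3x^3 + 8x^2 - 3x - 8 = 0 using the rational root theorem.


Rational root theorem: possible roots are ±p/q where:
  p divides the constant term (-8): p ∈ {1, 2, 4, 8}
  q divides the leading coefficient (3): q ∈ {1, 3}

All possible rational roots: -8, -4, -8/3, -2, -4/3, -1, -2/3, -1/3, 1/3, 2/3, 1, 4/3, 2, 8/3, 4, 8

-8, -4, -8/3, -2, -4/3, -1, -2/3, -1/3, 1/3, 2/3, 1, 4/3, 2, 8/3, 4, 8


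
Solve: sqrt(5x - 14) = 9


Square both sides: 5x - 14 = 9^2 = 81
5x = 81 + 14 = 95
x = 19
Check: sqrt(5*19 - 14) = sqrt(81) = 9 ✓

x = 19


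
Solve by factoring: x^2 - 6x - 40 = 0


We need two numbers that multiply to -40 and add to -6.
Those numbers are 4 and -10 (since 4 * (-10) = -40 and 4 + (-10) = -6).
So x^2 - 6x - 40 = (x + 4)(x - 10) = 0
Setting each factor to zero: x = -4 or x = 10

x = -4, x = 10


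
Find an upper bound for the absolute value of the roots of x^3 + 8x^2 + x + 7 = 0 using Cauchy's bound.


Cauchy's bound: all roots r satisfy |r| <= 1 + max(|a_i/a_n|) for i = 0,...,n-1
where a_n is the leading coefficient.

Coefficients: [1, 8, 1, 7]
Leading coefficient a_n = 1
Ratios |a_i/a_n|: 8, 1, 7
Maximum ratio: 8
Cauchy's bound: |r| <= 1 + 8 = 9

Upper bound = 9


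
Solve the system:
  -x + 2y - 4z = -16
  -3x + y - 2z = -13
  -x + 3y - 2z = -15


Using Cramer's rule. Expand each determinant along the first row.
D  = (-1)*[1*(-2) - (-2)*3] - 2*[(-3)*(-2) - (-2)*(-1)] + (-4)*[(-3)*3 - 1*(-1)]
  = (-1)*(4) - 2*(4) + (-4)*(-8) = 20
Dx = (-16)*[1*(-2) - (-2)*3] - 2*[(-13)*(-2) - (-2)*(-15)] + (-4)*[(-13)*3 - 1*(-15)]
  = (-16)*(4) - 2*(-4) + (-4)*(-24) = 40
Dy = (-1)*[(-13)*(-2) - (-2)*(-15)] - (-16)*[(-3)*(-2) - (-2)*(-1)] + (-4)*[(-3)*(-15) - (-13)*(-1)]
  = (-1)*(-4) - (-16)*(4) + (-4)*(32) = -60
Dz = (-1)*[1*(-15) - (-13)*3] - 2*[(-3)*(-15) - (-13)*(-1)] + (-16)*[(-3)*3 - 1*(-1)]
  = (-1)*(24) - 2*(32) + (-16)*(-8) = 40
x = Dx/D = 40/20 = 2, y = Dy/D = -60/20 = -3, z = Dz/D = 40/20 = 2
Check eq1: (-1)(2) + (2)(-3) + (-4)(2) = -16 = -16 ✓
Check eq2: (-3)(2) + (1)(-3) + (-2)(2) = -13 = -13 ✓
Check eq3: (-1)(2) + (3)(-3) + (-2)(2) = -15 = -15 ✓

x = 2, y = -3, z = 2


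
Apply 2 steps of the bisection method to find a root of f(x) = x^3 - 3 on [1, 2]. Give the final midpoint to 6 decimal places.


f(x) = x^3 - 3
f(1) = -2 < 0
f(2) = 5 > 0

Step 1: midpoint = (1.000000 + 2.000000)/2 = 1.500000
  f(1.500000) = 0.375000
  f(mid) > 0, so root is in [1.000000, 1.500000]

Step 2: midpoint = (1.000000 + 1.500000)/2 = 1.250000
  f(1.250000) = -1.046875
  f(mid) < 0, so root is in [1.250000, 1.500000]

midpoint = 1.250000
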